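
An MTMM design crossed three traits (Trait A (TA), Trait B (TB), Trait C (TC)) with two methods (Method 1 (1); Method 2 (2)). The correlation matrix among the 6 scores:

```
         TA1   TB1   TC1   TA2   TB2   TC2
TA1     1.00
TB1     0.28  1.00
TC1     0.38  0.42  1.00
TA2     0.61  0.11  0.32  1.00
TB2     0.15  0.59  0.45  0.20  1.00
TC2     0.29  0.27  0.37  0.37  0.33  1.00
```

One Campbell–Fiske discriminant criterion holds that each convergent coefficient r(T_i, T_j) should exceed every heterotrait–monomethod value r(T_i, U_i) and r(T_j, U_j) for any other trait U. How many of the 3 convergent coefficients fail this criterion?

1

Each convergent coefficient versus the relevant comparison correlations:
TA (methods 1·2): 0.61 vs {0.28, 0.20, 0.38, 0.37} → pass.
TB (methods 1·2): 0.59 vs {0.28, 0.20, 0.42, 0.33} → pass.
TC (methods 1·2): 0.37 vs {0.38, 0.37, 0.42, 0.33} → fail.
1 of 3 fail.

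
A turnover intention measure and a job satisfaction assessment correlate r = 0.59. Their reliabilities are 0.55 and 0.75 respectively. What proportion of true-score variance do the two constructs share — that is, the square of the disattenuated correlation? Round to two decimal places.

Disattenuated r = 0.59 / √(0.55 × 0.75) = 0.59 / 0.6423 = 0.9186.
Shared true-score variance = 0.9186² = 0.8438 ≈ 0.84.

0.84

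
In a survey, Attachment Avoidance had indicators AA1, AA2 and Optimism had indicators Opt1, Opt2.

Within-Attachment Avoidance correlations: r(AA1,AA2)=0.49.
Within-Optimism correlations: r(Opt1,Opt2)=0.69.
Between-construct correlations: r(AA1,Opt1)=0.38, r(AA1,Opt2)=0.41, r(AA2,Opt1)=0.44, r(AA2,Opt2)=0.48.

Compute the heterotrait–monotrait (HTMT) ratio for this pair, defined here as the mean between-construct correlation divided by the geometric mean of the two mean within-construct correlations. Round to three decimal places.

0.735

Mean between = 1.71/4 = 0.4275.
Mean within-AA = 0.49/1 = 0.4900; mean within-Opt = 0.69/1 = 0.6900.
Geometric mean = √(0.4900 × 0.6900) = 0.5815.
HTMT = 0.4275 / 0.5815 = 0.735.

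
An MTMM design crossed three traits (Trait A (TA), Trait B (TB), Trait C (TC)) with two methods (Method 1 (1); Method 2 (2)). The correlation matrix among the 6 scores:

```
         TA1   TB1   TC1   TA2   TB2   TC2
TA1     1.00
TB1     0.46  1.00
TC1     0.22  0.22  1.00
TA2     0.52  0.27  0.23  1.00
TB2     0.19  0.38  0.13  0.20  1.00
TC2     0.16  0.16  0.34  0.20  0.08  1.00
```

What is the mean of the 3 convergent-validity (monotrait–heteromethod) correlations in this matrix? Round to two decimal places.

Convergent values: 0.52, 0.38, 0.34; mean = 1.24/3 = 0.41.

0.41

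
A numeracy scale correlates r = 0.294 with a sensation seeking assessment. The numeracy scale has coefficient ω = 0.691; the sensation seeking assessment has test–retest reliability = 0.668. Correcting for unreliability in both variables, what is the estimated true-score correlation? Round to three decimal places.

0.433

r_true = r_obs / √(r_xx · r_yy) = 0.294 / √(0.691 × 0.668) = 0.294 / √0.461588 = 0.294 / 0.6794 ≈ 0.433.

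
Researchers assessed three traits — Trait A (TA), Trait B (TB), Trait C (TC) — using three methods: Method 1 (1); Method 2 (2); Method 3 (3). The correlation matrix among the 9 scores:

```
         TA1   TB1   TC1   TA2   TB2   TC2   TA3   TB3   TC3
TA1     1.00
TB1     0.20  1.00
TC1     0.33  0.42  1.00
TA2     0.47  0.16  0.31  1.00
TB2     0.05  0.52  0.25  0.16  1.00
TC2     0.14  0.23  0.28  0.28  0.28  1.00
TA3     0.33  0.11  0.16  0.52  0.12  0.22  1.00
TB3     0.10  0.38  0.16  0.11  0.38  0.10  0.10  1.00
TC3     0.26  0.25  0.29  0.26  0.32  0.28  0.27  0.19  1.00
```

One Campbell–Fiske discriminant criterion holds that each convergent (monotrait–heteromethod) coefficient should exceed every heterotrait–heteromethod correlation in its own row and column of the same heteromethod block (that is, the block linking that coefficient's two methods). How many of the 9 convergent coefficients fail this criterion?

2

Checking each validity diagonal entry against its comparison values:
TA (methods 1·2): 0.47 vs {0.05, 0.16, 0.14, 0.31} → pass.
TA (methods 1·3): 0.33 vs {0.10, 0.11, 0.26, 0.16} → pass.
TA (methods 2·3): 0.52 vs {0.11, 0.12, 0.26, 0.22} → pass.
TB (methods 1·2): 0.52 vs {0.16, 0.05, 0.23, 0.25} → pass.
TB (methods 1·3): 0.38 vs {0.11, 0.10, 0.25, 0.16} → pass.
TB (methods 2·3): 0.38 vs {0.12, 0.11, 0.32, 0.10} → pass.
TC (methods 1·2): 0.28 vs {0.31, 0.14, 0.25, 0.23} → fail.
TC (methods 1·3): 0.29 vs {0.16, 0.26, 0.16, 0.25} → pass.
TC (methods 2·3): 0.28 vs {0.22, 0.26, 0.10, 0.32} → fail.
2 of 9 fail.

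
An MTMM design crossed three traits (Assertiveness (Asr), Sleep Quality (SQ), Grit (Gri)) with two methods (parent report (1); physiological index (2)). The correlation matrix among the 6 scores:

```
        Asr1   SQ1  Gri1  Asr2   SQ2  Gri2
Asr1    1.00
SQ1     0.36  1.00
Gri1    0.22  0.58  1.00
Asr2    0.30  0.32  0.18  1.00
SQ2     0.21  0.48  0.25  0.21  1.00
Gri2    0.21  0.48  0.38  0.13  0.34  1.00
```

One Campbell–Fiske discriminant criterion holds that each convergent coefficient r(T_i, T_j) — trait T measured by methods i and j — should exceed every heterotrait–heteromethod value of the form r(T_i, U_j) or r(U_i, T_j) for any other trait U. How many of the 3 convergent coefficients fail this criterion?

3

Convergent coefficients and their comparison sets:
Asr (methods 1·2): 0.30 vs {0.21, 0.32, 0.21, 0.18} → fail.
SQ (methods 1·2): 0.48 vs {0.32, 0.21, 0.48, 0.25} → fail.
Gri (methods 1·2): 0.38 vs {0.18, 0.21, 0.25, 0.48} → fail.
3 of 3 fail.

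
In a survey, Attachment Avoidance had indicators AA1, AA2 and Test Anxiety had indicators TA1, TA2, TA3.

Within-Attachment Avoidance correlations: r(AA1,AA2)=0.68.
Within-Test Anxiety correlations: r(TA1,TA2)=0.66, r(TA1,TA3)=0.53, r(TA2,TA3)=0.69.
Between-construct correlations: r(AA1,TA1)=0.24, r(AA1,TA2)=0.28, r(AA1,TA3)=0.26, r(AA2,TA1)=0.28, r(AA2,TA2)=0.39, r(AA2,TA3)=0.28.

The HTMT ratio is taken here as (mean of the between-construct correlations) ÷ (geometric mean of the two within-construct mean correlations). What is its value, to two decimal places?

0.44

Between-construct mean = 1.73/6 = 0.2883.
Mean within-AA = 0.68/1 = 0.6800; mean within-TA = 1.88/3 = 0.6267.
Geometric mean = √(0.6800 × 0.6267) = 0.6528.
HTMT = 0.2883 / 0.6528 = 0.44.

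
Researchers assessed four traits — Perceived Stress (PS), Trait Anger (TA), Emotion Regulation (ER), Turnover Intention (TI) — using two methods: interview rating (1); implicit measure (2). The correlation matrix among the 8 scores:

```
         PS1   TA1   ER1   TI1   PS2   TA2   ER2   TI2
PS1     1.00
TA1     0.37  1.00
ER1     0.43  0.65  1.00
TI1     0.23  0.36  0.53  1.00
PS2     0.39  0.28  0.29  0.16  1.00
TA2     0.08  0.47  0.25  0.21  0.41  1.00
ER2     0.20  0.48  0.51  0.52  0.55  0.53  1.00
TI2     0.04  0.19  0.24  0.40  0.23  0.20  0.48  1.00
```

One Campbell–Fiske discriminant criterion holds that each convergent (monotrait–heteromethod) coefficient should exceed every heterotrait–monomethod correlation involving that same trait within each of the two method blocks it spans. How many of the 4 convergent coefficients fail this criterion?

4

Convergent coefficients and their comparison sets:
PS (methods 1·2): 0.39 vs {0.37, 0.41, 0.43, 0.55, 0.23, 0.23} → fail.
TA (methods 1·2): 0.47 vs {0.37, 0.41, 0.65, 0.53, 0.36, 0.20} → fail.
ER (methods 1·2): 0.51 vs {0.43, 0.55, 0.65, 0.53, 0.53, 0.48} → fail.
TI (methods 1·2): 0.40 vs {0.23, 0.23, 0.36, 0.20, 0.53, 0.48} → fail.
4 of 4 fail.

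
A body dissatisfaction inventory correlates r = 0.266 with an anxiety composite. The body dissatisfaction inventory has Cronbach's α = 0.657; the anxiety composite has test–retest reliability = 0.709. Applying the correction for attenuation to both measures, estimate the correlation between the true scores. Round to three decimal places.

0.390

r_true = r_obs / √(r_xx · r_yy) = 0.266 / √(0.657 × 0.709) = 0.266 / √0.465813 = 0.266 / 0.6825 ≈ 0.390.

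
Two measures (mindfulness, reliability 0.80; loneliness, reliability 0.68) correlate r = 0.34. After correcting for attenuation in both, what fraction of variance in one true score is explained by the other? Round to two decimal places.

0.21

Disattenuated r = 0.34 / √(0.80 × 0.68) = 0.34 / 0.7376 = 0.4610.
Shared true-score variance = 0.4610² = 0.2125 ≈ 0.21.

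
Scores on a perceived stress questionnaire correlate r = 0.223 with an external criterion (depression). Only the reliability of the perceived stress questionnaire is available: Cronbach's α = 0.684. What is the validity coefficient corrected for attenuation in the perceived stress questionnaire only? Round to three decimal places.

0.270

Single correction: r_c = r_obs / √r_xx = 0.223 / √0.684 = 0.223 / 0.8270 ≈ 0.270.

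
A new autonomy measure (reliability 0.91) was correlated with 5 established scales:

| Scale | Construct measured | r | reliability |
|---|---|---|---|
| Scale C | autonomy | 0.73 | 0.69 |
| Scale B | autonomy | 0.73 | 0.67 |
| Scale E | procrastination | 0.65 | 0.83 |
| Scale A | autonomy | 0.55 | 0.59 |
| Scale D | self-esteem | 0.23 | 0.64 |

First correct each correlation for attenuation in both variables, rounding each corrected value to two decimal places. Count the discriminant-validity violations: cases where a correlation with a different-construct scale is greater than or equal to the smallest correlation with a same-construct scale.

1

Disattenuated r (r / √(r_scale · r_new)):
  Scale C (conv): 0.73 / √(0.69·0.91) = 0.92
  Scale B (conv): 0.73 / √(0.67·0.91) = 0.93
  Scale E (disc): 0.65 / √(0.83·0.91) = 0.75
  Scale A (conv): 0.55 / √(0.59·0.91) = 0.75
  Scale D (disc): 0.23 / √(0.64·0.91) = 0.30
Smallest convergent = 0.75. Discriminant values: 0.75, 0.30; count ≥ 0.75 → 1.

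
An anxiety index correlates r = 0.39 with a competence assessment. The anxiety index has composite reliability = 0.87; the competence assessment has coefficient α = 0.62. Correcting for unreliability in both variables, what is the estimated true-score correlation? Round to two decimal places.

r_true = r_obs / √(r_xx · r_yy) = 0.39 / √(0.87 × 0.62) = 0.39 / √0.5394 = 0.39 / 0.7344 ≈ 0.53.

0.53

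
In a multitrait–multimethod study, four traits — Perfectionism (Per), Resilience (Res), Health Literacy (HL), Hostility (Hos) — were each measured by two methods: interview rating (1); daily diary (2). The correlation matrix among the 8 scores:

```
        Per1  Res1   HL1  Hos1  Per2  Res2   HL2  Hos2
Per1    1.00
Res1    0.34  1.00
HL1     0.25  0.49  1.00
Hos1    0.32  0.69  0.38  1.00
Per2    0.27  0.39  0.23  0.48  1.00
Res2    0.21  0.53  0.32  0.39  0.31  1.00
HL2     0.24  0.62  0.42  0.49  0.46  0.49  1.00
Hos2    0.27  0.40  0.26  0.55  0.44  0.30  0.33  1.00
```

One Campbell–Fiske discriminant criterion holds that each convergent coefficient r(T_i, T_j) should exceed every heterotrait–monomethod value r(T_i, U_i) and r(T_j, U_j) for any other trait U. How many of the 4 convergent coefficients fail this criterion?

Checking each validity diagonal entry against its comparison values:
Per (methods 1·2): 0.27 vs {0.34, 0.31, 0.25, 0.46, 0.32, 0.44} → fail.
Res (methods 1·2): 0.53 vs {0.34, 0.31, 0.49, 0.49, 0.69, 0.30} → fail.
HL (methods 1·2): 0.42 vs {0.25, 0.46, 0.49, 0.49, 0.38, 0.33} → fail.
Hos (methods 1·2): 0.55 vs {0.32, 0.44, 0.69, 0.30, 0.38, 0.33} → fail.
4 of 4 fail.

4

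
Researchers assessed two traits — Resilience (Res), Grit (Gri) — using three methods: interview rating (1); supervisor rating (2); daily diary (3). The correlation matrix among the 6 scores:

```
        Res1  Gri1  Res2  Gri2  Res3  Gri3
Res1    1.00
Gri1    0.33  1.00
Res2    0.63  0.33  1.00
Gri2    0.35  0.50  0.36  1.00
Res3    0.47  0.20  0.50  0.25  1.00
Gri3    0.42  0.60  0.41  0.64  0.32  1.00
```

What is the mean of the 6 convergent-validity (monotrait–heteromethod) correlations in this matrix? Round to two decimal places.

Convergent values: 0.63, 0.47, 0.50, 0.50, 0.60, 0.64; mean = 3.34/6 = 0.56.

0.56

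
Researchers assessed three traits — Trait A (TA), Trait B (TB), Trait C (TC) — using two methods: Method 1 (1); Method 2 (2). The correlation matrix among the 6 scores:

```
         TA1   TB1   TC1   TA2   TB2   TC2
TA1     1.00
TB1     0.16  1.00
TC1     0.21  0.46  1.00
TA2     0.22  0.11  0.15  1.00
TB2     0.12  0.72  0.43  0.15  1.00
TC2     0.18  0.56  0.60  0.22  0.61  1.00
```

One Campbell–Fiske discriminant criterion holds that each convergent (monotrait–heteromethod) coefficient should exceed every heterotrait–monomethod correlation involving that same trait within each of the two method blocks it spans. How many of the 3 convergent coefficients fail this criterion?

Checking each validity diagonal entry against its comparison values:
TA (methods 1·2): 0.22 vs {0.16, 0.15, 0.21, 0.22} → fail.
TB (methods 1·2): 0.72 vs {0.16, 0.15, 0.46, 0.61} → pass.
TC (methods 1·2): 0.60 vs {0.21, 0.22, 0.46, 0.61} → fail.
2 of 3 fail.

2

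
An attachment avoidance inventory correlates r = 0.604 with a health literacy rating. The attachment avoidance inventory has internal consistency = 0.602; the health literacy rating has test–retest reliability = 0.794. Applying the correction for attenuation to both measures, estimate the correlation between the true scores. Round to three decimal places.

0.874

r_true = r_obs / √(r_xx · r_yy) = 0.604 / √(0.602 × 0.794) = 0.604 / √0.477988 = 0.604 / 0.6914 ≈ 0.874.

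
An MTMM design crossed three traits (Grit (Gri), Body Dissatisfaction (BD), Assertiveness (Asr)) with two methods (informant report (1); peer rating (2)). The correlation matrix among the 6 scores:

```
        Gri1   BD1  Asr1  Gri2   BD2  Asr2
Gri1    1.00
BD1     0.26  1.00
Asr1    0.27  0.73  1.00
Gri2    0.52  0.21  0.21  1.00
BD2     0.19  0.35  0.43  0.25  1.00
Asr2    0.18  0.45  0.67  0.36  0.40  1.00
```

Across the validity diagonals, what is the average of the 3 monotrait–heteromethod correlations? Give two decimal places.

Convergent values: 0.52, 0.35, 0.67; mean = 1.54/3 = 0.51.

0.51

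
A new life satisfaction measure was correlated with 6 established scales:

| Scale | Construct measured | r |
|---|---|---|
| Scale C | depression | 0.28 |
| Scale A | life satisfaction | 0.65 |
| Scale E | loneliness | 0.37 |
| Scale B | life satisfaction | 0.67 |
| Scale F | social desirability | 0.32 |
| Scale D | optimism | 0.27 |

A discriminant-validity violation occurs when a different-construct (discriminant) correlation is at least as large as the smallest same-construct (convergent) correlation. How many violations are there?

0

Convergent (same construct = life satisfaction): Scale A, Scale B.
Smallest convergent = 0.65. Discriminant values: 0.28, 0.37, 0.32, 0.27; count ≥ 0.65 → 0.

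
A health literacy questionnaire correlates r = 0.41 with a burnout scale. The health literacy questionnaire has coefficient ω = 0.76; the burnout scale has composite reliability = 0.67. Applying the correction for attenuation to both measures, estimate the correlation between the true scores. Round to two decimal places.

r_true = r_obs / √(r_xx · r_yy) = 0.41 / √(0.76 × 0.67) = 0.41 / √0.5092 = 0.41 / 0.7136 ≈ 0.57.

0.57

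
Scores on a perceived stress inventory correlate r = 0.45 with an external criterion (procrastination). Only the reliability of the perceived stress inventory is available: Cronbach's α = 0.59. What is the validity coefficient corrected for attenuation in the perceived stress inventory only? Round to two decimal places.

Single correction: r_c = r_obs / √r_xx = 0.45 / √0.59 = 0.45 / 0.7681 ≈ 0.59.

0.59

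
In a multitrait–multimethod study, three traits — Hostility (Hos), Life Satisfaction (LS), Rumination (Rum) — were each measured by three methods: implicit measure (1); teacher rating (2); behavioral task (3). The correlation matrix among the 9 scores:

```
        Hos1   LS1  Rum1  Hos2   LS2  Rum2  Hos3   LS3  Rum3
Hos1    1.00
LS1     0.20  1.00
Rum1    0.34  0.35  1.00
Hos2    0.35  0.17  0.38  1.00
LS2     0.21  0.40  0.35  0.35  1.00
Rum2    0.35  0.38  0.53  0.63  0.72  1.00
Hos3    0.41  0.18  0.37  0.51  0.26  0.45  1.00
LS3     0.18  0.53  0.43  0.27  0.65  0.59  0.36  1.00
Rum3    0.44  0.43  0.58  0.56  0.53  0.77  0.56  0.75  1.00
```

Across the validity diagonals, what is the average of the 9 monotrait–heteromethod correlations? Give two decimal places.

Convergent values: 0.35, 0.41, 0.51, 0.40, 0.53, 0.65, 0.53, 0.58, 0.77; mean = 4.73/9 = 0.53.

0.53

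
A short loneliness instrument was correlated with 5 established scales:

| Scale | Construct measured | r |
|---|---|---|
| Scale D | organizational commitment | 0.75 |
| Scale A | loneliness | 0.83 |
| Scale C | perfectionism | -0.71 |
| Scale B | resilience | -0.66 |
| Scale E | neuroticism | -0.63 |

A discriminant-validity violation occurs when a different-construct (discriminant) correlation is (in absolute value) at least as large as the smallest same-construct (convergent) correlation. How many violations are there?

Convergent (same construct = loneliness): Scale A.
Smallest convergent = 0.83. Discriminant |r|: 0.75, 0.71, 0.66, 0.63; count ≥ 0.83 → 0.

0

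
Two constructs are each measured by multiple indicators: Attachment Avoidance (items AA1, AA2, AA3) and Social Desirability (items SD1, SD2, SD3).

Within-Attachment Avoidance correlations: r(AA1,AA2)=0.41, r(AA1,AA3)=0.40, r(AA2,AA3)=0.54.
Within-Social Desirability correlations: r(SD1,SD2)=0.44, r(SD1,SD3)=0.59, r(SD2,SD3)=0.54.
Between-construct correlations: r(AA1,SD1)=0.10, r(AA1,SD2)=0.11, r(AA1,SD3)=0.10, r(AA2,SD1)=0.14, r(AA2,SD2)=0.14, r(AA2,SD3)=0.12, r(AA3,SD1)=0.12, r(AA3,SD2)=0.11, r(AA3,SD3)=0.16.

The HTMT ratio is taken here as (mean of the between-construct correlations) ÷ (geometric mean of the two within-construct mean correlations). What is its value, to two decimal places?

0.25

Mean heterotrait r = 1.10/9 = 0.1222.
Mean within-AA = 1.35/3 = 0.4500; mean within-SD = 1.57/3 = 0.5233.
Geometric mean = √(0.4500 × 0.5233) = 0.4853.
HTMT = 0.1222 / 0.4853 = 0.25.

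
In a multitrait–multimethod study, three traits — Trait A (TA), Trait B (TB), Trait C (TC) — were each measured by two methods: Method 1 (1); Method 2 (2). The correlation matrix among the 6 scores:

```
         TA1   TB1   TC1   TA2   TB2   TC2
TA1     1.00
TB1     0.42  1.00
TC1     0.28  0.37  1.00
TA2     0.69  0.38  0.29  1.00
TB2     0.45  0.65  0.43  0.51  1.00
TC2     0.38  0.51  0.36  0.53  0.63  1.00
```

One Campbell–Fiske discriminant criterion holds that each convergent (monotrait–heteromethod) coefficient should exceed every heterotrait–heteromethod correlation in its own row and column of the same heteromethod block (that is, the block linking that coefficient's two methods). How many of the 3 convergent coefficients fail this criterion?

Checking each validity diagonal entry against its comparison values:
TA (methods 1·2): 0.69 vs {0.45, 0.38, 0.38, 0.29} → pass.
TB (methods 1·2): 0.65 vs {0.38, 0.45, 0.51, 0.43} → pass.
TC (methods 1·2): 0.36 vs {0.29, 0.38, 0.43, 0.51} → fail.
1 of 3 fail.

1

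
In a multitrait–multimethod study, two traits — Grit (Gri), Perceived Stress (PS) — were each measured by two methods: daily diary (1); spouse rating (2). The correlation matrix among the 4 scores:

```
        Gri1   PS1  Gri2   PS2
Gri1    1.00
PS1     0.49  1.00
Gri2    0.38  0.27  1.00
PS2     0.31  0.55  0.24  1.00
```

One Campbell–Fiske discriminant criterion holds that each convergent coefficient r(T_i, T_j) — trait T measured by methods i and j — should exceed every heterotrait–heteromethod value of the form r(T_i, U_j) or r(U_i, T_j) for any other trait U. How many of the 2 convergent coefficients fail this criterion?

0

Checking each validity diagonal entry against its comparison values:
Gri (methods 1·2): 0.38 vs {0.31, 0.27} → pass.
PS (methods 1·2): 0.55 vs {0.27, 0.31} → pass.
0 of 2 fail.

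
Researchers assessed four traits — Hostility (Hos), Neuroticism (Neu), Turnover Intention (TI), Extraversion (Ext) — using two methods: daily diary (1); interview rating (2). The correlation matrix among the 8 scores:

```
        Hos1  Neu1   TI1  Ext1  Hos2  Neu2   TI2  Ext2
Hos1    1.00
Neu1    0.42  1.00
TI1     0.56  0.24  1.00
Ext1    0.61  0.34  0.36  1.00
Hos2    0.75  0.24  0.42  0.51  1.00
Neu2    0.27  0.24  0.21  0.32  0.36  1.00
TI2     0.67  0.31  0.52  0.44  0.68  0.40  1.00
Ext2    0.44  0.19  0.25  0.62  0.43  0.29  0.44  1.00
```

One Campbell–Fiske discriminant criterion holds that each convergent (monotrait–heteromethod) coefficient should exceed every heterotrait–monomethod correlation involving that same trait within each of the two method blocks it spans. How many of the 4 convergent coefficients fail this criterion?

Each convergent coefficient versus the relevant comparison correlations:
Hos (methods 1·2): 0.75 vs {0.42, 0.36, 0.56, 0.68, 0.61, 0.43} → pass.
Neu (methods 1·2): 0.24 vs {0.42, 0.36, 0.24, 0.40, 0.34, 0.29} → fail.
TI (methods 1·2): 0.52 vs {0.56, 0.68, 0.24, 0.40, 0.36, 0.44} → fail.
Ext (methods 1·2): 0.62 vs {0.61, 0.43, 0.34, 0.29, 0.36, 0.44} → pass.
2 of 4 fail.

2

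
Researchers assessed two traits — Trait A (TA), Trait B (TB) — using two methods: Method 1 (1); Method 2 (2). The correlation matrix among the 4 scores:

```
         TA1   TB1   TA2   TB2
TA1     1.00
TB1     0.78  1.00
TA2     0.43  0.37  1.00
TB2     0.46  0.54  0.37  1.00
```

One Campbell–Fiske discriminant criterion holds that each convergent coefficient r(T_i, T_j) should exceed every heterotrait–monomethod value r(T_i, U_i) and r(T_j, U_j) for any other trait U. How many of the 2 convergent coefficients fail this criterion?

Each convergent coefficient versus the relevant comparison correlations:
TA (methods 1·2): 0.43 vs {0.78, 0.37} → fail.
TB (methods 1·2): 0.54 vs {0.78, 0.37} → fail.
2 of 2 fail.

2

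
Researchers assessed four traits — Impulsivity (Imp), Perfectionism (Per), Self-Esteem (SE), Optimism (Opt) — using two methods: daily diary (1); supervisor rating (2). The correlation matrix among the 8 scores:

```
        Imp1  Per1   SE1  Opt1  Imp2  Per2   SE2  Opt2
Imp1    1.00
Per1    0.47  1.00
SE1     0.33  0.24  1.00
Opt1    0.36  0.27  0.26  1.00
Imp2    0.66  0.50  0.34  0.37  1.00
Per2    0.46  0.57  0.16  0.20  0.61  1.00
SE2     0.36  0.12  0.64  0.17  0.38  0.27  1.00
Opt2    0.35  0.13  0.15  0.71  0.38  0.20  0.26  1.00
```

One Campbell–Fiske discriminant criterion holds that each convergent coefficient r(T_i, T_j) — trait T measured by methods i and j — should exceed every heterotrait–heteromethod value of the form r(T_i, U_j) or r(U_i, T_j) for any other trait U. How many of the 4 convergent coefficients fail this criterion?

Checking each validity diagonal entry against its comparison values:
Imp (methods 1·2): 0.66 vs {0.46, 0.50, 0.36, 0.34, 0.35, 0.37} → pass.
Per (methods 1·2): 0.57 vs {0.50, 0.46, 0.12, 0.16, 0.13, 0.20} → pass.
SE (methods 1·2): 0.64 vs {0.34, 0.36, 0.16, 0.12, 0.15, 0.17} → pass.
Opt (methods 1·2): 0.71 vs {0.37, 0.35, 0.20, 0.13, 0.17, 0.15} → pass.
0 of 4 fail.

0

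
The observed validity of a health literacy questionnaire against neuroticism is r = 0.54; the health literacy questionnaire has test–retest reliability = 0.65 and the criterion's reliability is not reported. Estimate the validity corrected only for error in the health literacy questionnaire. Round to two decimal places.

0.67

Single correction: r_c = r_obs / √r_xx = 0.54 / √0.65 = 0.54 / 0.8062 ≈ 0.67.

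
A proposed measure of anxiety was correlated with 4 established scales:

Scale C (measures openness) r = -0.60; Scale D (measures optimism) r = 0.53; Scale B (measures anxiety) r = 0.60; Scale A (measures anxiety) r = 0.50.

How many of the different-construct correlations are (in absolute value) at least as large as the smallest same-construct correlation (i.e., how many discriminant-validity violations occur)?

2

Convergent (same construct = anxiety): Scale B, Scale A.
Smallest convergent = 0.50. Discriminant |r|: 0.60, 0.53; count ≥ 0.50 → 2.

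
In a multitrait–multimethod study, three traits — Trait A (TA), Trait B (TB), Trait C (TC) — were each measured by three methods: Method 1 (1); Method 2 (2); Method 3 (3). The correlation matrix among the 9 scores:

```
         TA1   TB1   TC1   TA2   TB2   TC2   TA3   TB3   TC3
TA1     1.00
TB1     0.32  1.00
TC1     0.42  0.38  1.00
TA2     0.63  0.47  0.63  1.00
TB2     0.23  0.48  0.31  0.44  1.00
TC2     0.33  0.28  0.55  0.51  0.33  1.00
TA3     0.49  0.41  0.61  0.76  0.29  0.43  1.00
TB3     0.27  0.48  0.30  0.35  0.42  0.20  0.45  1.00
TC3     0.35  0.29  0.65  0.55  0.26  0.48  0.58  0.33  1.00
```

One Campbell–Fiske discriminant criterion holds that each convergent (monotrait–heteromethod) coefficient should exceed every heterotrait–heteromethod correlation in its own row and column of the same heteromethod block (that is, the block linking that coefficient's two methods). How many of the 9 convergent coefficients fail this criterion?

4

Convergent coefficients and their comparison sets:
TA (methods 1·2): 0.63 vs {0.23, 0.47, 0.33, 0.63} → fail.
TA (methods 1·3): 0.49 vs {0.27, 0.41, 0.35, 0.61} → fail.
TA (methods 2·3): 0.76 vs {0.35, 0.29, 0.55, 0.43} → pass.
TB (methods 1·2): 0.48 vs {0.47, 0.23, 0.28, 0.31} → pass.
TB (methods 1·3): 0.48 vs {0.41, 0.27, 0.29, 0.30} → pass.
TB (methods 2·3): 0.42 vs {0.29, 0.35, 0.26, 0.20} → pass.
TC (methods 1·2): 0.55 vs {0.63, 0.33, 0.31, 0.28} → fail.
TC (methods 1·3): 0.65 vs {0.61, 0.35, 0.30, 0.29} → pass.
TC (methods 2·3): 0.48 vs {0.43, 0.55, 0.20, 0.26} → fail.
4 of 9 fail.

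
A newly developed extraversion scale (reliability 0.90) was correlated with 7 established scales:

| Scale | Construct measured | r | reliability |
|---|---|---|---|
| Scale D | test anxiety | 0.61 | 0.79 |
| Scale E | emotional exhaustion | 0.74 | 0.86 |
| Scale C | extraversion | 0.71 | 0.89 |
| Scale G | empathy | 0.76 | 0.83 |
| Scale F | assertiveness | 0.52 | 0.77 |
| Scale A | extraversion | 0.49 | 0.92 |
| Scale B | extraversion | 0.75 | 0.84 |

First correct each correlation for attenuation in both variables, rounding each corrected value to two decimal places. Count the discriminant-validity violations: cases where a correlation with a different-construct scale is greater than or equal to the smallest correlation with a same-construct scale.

4

Disattenuated r (r / √(r_scale · r_new)):
  Scale D (disc): 0.61 / √(0.79·0.90) = 0.72
  Scale E (disc): 0.74 / √(0.86·0.90) = 0.84
  Scale C (conv): 0.71 / √(0.89·0.90) = 0.79
  Scale G (disc): 0.76 / √(0.83·0.90) = 0.88
  Scale F (disc): 0.52 / √(0.77·0.90) = 0.62
  Scale A (conv): 0.49 / √(0.92·0.90) = 0.54
  Scale B (conv): 0.75 / √(0.84·0.90) = 0.86
Smallest convergent = 0.54. Discriminant values: 0.72, 0.84, 0.88, 0.62; count ≥ 0.54 → 4.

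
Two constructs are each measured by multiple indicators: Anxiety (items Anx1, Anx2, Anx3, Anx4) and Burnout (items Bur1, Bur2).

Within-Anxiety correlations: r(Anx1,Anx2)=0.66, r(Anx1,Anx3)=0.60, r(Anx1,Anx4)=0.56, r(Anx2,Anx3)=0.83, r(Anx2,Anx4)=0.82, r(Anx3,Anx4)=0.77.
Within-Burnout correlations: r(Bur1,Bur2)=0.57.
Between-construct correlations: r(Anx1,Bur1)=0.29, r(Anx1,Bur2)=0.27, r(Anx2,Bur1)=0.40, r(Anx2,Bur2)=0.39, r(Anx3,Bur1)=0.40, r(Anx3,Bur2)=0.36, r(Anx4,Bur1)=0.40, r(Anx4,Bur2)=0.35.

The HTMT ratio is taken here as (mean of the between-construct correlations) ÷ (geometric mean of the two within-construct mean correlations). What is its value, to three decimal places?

0.563

Mean heterotrait r = 2.86/8 = 0.3575.
Mean within-Anx = 4.24/6 = 0.7067; mean within-Bur = 0.57/1 = 0.5700.
Geometric mean = √(0.7067 × 0.5700) = 0.6347.
HTMT = 0.3575 / 0.6347 = 0.563.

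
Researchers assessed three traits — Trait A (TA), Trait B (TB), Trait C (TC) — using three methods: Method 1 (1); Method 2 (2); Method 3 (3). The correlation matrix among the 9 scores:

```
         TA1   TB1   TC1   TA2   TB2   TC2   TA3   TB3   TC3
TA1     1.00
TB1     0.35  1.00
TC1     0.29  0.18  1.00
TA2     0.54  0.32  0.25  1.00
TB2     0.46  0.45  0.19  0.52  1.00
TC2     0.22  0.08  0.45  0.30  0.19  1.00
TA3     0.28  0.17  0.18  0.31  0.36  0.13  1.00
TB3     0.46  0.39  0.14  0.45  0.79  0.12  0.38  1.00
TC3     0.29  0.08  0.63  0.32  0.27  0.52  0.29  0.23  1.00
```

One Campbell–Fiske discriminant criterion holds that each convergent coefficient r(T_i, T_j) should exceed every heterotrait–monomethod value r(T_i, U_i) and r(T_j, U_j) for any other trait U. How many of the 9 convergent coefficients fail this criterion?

3

Each convergent coefficient versus the relevant comparison correlations:
TA (methods 1·2): 0.54 vs {0.35, 0.52, 0.29, 0.30} → pass.
TA (methods 1·3): 0.28 vs {0.35, 0.38, 0.29, 0.29} → fail.
TA (methods 2·3): 0.31 vs {0.52, 0.38, 0.30, 0.29} → fail.
TB (methods 1·2): 0.45 vs {0.35, 0.52, 0.18, 0.19} → fail.
TB (methods 1·3): 0.39 vs {0.35, 0.38, 0.18, 0.23} → pass.
TB (methods 2·3): 0.79 vs {0.52, 0.38, 0.19, 0.23} → pass.
TC (methods 1·2): 0.45 vs {0.29, 0.30, 0.18, 0.19} → pass.
TC (methods 1·3): 0.63 vs {0.29, 0.29, 0.18, 0.23} → pass.
TC (methods 2·3): 0.52 vs {0.30, 0.29, 0.19, 0.23} → pass.
3 of 9 fail.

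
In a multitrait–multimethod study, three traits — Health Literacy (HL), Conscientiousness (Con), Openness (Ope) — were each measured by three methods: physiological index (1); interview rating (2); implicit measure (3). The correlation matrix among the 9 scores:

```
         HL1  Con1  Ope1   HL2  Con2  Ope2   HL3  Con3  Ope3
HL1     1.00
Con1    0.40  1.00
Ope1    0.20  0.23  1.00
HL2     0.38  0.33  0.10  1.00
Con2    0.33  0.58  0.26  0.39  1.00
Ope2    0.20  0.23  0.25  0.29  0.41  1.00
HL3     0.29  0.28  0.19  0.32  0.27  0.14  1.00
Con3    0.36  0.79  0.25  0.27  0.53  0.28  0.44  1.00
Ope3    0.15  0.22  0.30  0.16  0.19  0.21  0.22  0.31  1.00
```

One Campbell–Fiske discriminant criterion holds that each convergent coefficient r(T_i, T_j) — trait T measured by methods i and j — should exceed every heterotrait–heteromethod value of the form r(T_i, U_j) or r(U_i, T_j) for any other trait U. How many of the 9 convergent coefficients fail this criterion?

3

Each convergent coefficient versus the relevant comparison correlations:
HL (methods 1·2): 0.38 vs {0.33, 0.33, 0.20, 0.10} → pass.
HL (methods 1·3): 0.29 vs {0.36, 0.28, 0.15, 0.19} → fail.
HL (methods 2·3): 0.32 vs {0.27, 0.27, 0.16, 0.14} → pass.
Con (methods 1·2): 0.58 vs {0.33, 0.33, 0.23, 0.26} → pass.
Con (methods 1·3): 0.79 vs {0.28, 0.36, 0.22, 0.25} → pass.
Con (methods 2·3): 0.53 vs {0.27, 0.27, 0.19, 0.28} → pass.
Ope (methods 1·2): 0.25 vs {0.10, 0.20, 0.26, 0.23} → fail.
Ope (methods 1·3): 0.30 vs {0.19, 0.15, 0.25, 0.22} → pass.
Ope (methods 2·3): 0.21 vs {0.14, 0.16, 0.28, 0.19} → fail.
3 of 9 fail.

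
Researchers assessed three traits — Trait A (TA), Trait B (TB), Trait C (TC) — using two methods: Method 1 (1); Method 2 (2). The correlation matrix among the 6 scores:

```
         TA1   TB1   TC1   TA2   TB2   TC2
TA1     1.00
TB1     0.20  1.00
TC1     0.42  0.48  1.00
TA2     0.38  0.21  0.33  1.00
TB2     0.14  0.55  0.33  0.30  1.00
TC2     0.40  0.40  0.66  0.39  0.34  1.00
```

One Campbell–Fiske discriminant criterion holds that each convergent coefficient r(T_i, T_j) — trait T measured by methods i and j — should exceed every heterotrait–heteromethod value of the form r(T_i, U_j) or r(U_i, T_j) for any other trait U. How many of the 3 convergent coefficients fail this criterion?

1

Checking each validity diagonal entry against its comparison values:
TA (methods 1·2): 0.38 vs {0.14, 0.21, 0.40, 0.33} → fail.
TB (methods 1·2): 0.55 vs {0.21, 0.14, 0.40, 0.33} → pass.
TC (methods 1·2): 0.66 vs {0.33, 0.40, 0.33, 0.40} → pass.
1 of 3 fail.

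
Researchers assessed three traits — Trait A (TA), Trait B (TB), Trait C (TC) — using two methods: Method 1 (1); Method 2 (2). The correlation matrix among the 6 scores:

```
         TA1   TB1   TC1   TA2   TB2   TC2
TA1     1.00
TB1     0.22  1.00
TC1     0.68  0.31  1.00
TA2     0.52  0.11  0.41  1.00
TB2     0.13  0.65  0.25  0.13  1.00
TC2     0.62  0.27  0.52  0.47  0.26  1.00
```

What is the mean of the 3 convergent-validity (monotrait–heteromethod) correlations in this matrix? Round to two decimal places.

0.56

Convergent values: 0.52, 0.65, 0.52; mean = 1.69/3 = 0.56.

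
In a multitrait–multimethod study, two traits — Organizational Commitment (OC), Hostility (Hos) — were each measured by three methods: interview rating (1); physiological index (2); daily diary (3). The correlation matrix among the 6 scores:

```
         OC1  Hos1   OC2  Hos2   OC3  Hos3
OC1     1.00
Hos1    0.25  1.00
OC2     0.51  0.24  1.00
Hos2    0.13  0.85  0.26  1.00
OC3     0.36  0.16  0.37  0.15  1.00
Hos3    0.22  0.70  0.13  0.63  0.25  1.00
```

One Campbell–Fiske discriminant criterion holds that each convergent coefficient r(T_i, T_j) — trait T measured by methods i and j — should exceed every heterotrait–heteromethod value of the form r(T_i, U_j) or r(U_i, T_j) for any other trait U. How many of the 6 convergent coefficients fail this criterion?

0

Convergent coefficients and their comparison sets:
OC (methods 1·2): 0.51 vs {0.13, 0.24} → pass.
OC (methods 1·3): 0.36 vs {0.22, 0.16} → pass.
OC (methods 2·3): 0.37 vs {0.13, 0.15} → pass.
Hos (methods 1·2): 0.85 vs {0.24, 0.13} → pass.
Hos (methods 1·3): 0.70 vs {0.16, 0.22} → pass.
Hos (methods 2·3): 0.63 vs {0.15, 0.13} → pass.
0 of 6 fail.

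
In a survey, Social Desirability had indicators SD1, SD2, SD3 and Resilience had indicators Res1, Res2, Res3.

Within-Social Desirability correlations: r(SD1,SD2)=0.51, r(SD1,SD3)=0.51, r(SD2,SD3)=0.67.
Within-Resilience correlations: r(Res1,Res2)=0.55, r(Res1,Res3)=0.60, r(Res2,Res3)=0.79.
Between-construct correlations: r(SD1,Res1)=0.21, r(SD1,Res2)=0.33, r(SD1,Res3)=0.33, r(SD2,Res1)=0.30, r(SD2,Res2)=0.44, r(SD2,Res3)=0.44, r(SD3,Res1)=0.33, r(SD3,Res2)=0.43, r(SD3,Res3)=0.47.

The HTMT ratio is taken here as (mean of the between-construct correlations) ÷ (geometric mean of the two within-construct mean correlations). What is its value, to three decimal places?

Mean between = 3.28/9 = 0.3644.
Mean within-SD = 1.69/3 = 0.5633; mean within-Res = 1.94/3 = 0.6467.
Geometric mean = √(0.5633 × 0.6467) = 0.6036.
HTMT = 0.3644 / 0.6036 = 0.604.

0.604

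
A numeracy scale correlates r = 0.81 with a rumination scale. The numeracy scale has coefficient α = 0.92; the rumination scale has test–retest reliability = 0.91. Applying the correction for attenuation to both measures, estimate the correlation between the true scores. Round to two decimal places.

r_true = r_obs / √(r_xx · r_yy) = 0.81 / √(0.92 × 0.91) = 0.81 / √0.8372 = 0.81 / 0.9150 ≈ 0.89.

0.89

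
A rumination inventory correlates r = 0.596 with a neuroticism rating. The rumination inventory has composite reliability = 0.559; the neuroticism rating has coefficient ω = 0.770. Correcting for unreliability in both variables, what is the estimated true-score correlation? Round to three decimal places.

0.908

r_true = r_obs / √(r_xx · r_yy) = 0.596 / √(0.559 × 0.770) = 0.596 / √0.430430 = 0.596 / 0.6561 ≈ 0.908.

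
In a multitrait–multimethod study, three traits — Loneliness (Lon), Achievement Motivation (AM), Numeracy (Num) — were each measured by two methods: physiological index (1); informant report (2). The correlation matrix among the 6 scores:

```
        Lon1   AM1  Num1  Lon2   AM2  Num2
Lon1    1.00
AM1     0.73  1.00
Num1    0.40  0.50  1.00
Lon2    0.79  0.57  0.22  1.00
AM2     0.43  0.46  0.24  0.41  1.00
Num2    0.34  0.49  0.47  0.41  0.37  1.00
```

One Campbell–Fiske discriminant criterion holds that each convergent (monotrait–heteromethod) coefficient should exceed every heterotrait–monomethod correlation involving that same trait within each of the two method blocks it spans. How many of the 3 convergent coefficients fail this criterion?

Checking each validity diagonal entry against its comparison values:
Lon (methods 1·2): 0.79 vs {0.73, 0.41, 0.40, 0.41} → pass.
AM (methods 1·2): 0.46 vs {0.73, 0.41, 0.50, 0.37} → fail.
Num (methods 1·2): 0.47 vs {0.40, 0.41, 0.50, 0.37} → fail.
2 of 3 fail.

2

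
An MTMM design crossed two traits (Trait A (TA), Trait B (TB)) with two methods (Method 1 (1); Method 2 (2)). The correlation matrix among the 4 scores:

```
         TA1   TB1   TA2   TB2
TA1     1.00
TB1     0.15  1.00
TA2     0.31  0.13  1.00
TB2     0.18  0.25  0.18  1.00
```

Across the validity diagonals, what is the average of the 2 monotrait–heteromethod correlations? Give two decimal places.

Convergent values: 0.31, 0.25; mean = 0.56/2 = 0.28.

0.28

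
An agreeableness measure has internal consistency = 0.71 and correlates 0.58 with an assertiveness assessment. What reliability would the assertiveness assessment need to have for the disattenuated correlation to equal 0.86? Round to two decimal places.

0.64

r_true = r_obs / √(r_xx · r_yy) ⇒ 0.86 = 0.58 / √(0.71 · r_yy).
√(0.71 · r_yy) = 0.58 / 0.86 = 0.6744; 0.71 · r_yy = 0.4548; r_yy = 0.4548 / 0.71 ≈ 0.64.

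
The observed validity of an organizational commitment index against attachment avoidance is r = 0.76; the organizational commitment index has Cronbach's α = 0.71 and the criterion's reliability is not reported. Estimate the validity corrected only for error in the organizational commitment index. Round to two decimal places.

0.90

Single correction: r_c = r_obs / √r_xx = 0.76 / √0.71 = 0.76 / 0.8426 ≈ 0.90.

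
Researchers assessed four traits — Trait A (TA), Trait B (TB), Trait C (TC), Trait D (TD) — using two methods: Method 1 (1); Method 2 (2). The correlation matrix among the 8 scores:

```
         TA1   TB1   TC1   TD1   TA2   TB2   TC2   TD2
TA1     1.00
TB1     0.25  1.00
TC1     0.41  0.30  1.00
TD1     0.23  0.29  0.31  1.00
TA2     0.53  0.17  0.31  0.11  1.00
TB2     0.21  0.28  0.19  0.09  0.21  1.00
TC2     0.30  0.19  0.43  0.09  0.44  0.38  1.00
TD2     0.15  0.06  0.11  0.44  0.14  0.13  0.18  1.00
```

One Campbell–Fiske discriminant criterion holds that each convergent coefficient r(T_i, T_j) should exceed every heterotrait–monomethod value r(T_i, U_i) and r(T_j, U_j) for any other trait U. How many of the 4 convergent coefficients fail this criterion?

Convergent coefficients and their comparison sets:
TA (methods 1·2): 0.53 vs {0.25, 0.21, 0.41, 0.44, 0.23, 0.14} → pass.
TB (methods 1·2): 0.28 vs {0.25, 0.21, 0.30, 0.38, 0.29, 0.13} → fail.
TC (methods 1·2): 0.43 vs {0.41, 0.44, 0.30, 0.38, 0.31, 0.18} → fail.
TD (methods 1·2): 0.44 vs {0.23, 0.14, 0.29, 0.13, 0.31, 0.18} → pass.
2 of 4 fail.

2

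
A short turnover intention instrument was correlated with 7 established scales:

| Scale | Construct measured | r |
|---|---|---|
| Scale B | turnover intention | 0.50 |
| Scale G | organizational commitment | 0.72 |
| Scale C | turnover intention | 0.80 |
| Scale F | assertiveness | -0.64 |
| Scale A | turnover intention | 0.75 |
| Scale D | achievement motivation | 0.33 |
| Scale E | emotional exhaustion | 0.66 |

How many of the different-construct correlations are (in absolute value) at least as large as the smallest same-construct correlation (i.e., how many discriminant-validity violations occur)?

Convergent (same construct = turnover intention): Scale B, Scale C, Scale A.
Smallest convergent = 0.50. Discriminant |r|: 0.72, 0.64, 0.33, 0.66; count ≥ 0.50 → 3.

3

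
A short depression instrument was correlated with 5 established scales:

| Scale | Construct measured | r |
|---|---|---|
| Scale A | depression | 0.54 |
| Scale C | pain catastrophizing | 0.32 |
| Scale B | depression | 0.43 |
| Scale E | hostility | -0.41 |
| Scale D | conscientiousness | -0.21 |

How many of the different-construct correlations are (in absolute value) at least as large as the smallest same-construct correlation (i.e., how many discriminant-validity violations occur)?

Convergent (same construct = depression): Scale A, Scale B.
Smallest convergent = 0.43. Discriminant |r|: 0.32, 0.41, 0.21; count ≥ 0.43 → 0.

0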